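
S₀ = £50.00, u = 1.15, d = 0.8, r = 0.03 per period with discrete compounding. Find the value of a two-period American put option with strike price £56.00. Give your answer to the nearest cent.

Risk-neutral probability p = (1 + 0.03 − 0.8)/(1.15 − 0.8) = 0.2300/0.3500 = 0.6571
Terminal stock prices: S_uu = 66.12, S_ud = 46, S_dd = 32
Terminal payoffs (K − S): max(-10.12, 0) = 0, max(10, 0) = 10, max(24, 0) = 24
Node u (S = 57.5): continuation = 1/1.03·[0.6571·0.0000 + 0.3429·10.0000] = 3.3287; exercise value = 0.0000 ≤ continuation, so V_u = 3.3287
Node d (S = 40): continuation = 1/1.03·[0.6571·10.0000 + 0.3429·24.0000] = 14.3689; exercise value = 16.0000 > continuation, so V_d = 16.0000 (exercise)
Node 0 (S = 50): continuation = 1/1.03·[0.6571·3.3287 + 0.3429·16.0000] = 7.4497; exercise value = 6.0000 ≤ continuation, so V_0 = 7.4497

£7.45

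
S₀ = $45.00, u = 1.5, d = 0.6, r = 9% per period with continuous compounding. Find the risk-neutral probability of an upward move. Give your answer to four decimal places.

p = 0.5491

Risk-neutral probability p = (e^0.09 − 0.6)/(1.5 − 0.6) = 0.4942/0.9000 = 0.5491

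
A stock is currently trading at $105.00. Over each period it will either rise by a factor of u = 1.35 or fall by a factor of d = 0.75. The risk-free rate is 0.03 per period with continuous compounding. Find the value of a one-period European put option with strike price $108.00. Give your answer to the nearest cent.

Risk-neutral probability p = (e^0.03 − 0.75)/(1.35 − 0.75) = 0.2805/0.6000 = 0.4674
Terminal stock prices: S_u = 141.8, S_d = 78.75
Terminal payoffs (K − S): max(-33.75, 0) = 0, max(29.25, 0) = 29.25
Node 0 (S = 105): V_0 = e^(−0.03)·[0.4674·0.0000 + 0.5326·29.2500] = 15.1174

$15.12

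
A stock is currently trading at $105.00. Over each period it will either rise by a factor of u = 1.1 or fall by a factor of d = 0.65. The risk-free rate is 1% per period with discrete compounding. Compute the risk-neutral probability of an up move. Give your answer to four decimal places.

p = 0.8000

Risk-neutral probability p = (1 + 0.01 − 0.65)/(1.1 − 0.65) = 0.3600/0.4500 = 0.8000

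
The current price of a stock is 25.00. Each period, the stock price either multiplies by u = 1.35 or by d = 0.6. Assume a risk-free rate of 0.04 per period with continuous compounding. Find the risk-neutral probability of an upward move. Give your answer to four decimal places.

p = 0.5877

Risk-neutral probability p = (e^0.04 − 0.6)/(1.35 − 0.6) = 0.4408/0.7500 = 0.5877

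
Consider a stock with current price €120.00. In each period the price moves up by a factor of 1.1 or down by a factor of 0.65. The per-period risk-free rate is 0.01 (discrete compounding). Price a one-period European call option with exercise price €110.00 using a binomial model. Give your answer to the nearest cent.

€17.43

Risk-neutral probability p = (1 + 0.01 − 0.65)/(1.1 − 0.65) = 0.3600/0.4500 = 0.8000
Terminal stock prices: S_u = 132, S_d = 78
Terminal payoffs (S − K): max(22, 0) = 22, max(-32, 0) = 0
Node 0 (S = 120): V_0 = 1/1.01·[0.8000·22.0000 + 0.2000·0.0000] = 17.4257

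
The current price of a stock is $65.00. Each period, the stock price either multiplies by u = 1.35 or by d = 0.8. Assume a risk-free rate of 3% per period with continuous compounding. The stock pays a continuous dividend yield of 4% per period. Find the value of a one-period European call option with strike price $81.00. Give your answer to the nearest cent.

$2.26

Per-period risk-free factor R = e^0.03 = 1.0305; dividend-adjusted growth = e^(0.03−0.04) = 0.9900.
Risk-neutral probability p = (0.9900 − 0.8)/(1.35 − 0.8) = 0.1900/0.5500 = 0.3455
Terminal stock prices: S_u = 87.75, S_d = 52
Terminal payoffs (S − K): max(6.75, 0) = 6.75, max(-29, 0) = 0
Node 0 (S = 65): V_0 = e^(−0.03)·[0.3455·6.7500 + 0.6545·0.0000] = 2.2635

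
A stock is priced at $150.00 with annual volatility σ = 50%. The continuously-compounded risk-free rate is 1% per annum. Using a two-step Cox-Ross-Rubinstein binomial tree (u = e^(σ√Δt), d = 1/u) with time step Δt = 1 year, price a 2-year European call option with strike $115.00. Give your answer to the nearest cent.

$59.30

CRR parameters: u = e^(σ√Δt) = e^(0.5·√1) = 1.6487, d = 1/u = 0.6065
Per-period rate: rΔt = 0.01·1 = 0.01, so R = e^0.01 = 1.0101
Risk-neutral probability p = (e^0.01 − 0.6065)/(1.6487 − 0.6065) = 0.4035/1.0422 = 0.3872
Terminal stock prices: S_uu = 407.7, S_ud = 150, S_dd = 55.18
Terminal payoffs (S − K): max(292.7, 0) = 292.7, max(35, 0) = 35, max(-59.82, 0) = 0
Node u (S = 247.3): V_u = e^(−0.01)·[0.3872·292.7423 + 0.6128·35.0000] = 133.4525
Node d (S = 90.98): V_d = e^(−0.01)·[0.3872·35.0000 + 0.6128·0.0000] = 13.4166
Node 0 (S = 150): V_0 = e^(−0.01)·[0.3872·133.4525 + 0.6128·13.4166] = 59.2966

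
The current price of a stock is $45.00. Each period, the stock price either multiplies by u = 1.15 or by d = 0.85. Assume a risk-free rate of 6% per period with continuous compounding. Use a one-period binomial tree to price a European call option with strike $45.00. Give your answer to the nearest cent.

$4.49

Risk-neutral probability p = (e^0.06 − 0.85)/(1.15 − 0.85) = 0.2118/0.3000 = 0.7061
Terminal stock prices: S_u = 51.75, S_d = 38.25
Terminal payoffs (S − K): max(6.75, 0) = 6.75, max(-6.75, 0) = 0
Node 0 (S = 45): V_0 = e^(−0.06)·[0.7061·6.7500 + 0.2939·0.0000] = 4.4888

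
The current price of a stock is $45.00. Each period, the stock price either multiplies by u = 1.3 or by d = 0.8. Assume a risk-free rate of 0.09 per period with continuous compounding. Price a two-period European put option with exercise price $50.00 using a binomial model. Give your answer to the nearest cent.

$4.30

Risk-neutral probability p = (e^0.09 − 0.8)/(1.3 − 0.8) = 0.2942/0.5000 = 0.5883
Terminal stock prices: S_uu = 76.05, S_ud = 46.8, S_dd = 28.8
Terminal payoffs (K − S): max(-26.05, 0) = 0, max(3.2, 0) = 3.2, max(21.2, 0) = 21.2
Node u (S = 58.5): V_u = e^(−0.09)·[0.5883·0.0000 + 0.4117·3.2000] = 1.2039
Node d (S = 36): V_d = e^(−0.09)·[0.5883·3.2000 + 0.4117·21.2000] = 9.6966
Node 0 (S = 45): V_0 = e^(−0.09)·[0.5883·1.2039 + 0.4117·9.6966] = 4.2954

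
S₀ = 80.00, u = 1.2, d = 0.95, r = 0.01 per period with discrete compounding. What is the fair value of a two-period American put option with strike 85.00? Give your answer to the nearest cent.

7.25

Risk-neutral probability p = (1 + 0.01 − 0.95)/(1.2 − 0.95) = 0.0600/0.2500 = 0.2400
Terminal stock prices: S_uu = 115.2, S_ud = 91.2, S_dd = 72.2
Terminal payoffs (K − S): max(-30.2, 0) = 0, max(-6.2, 0) = 0, max(12.8, 0) = 12.8
Node u (S = 96): continuation = 1/1.01·[0.2400·0.0000 + 0.7600·0.0000] = 0.0000; exercise value = 0.0000 ≤ continuation, so V_u = 0.0000
Node d (S = 76): continuation = 1/1.01·[0.2400·0.0000 + 0.7600·12.8000] = 9.6317; exercise value = 9.0000 ≤ continuation, so V_d = 9.6317
Node 0 (S = 80): continuation = 1/1.01·[0.2400·0.0000 + 0.7600·9.6317] = 7.2476; exercise value = 5.0000 ≤ continuation, so V_0 = 7.2476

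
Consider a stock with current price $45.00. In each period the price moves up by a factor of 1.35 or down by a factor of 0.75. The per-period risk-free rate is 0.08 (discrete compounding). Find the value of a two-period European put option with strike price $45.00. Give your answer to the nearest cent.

$3.42

Risk-neutral probability p = (1 + 0.08 − 0.75)/(1.35 − 0.75) = 0.3300/0.6000 = 0.5500
Terminal stock prices: S_uu = 82.01, S_ud = 45.56, S_dd = 25.31
Terminal payoffs (K − S): max(-37.01, 0) = 0, max(-0.5625, 0) = 0, max(19.69, 0) = 19.69
Node u (S = 60.75): V_u = 1/1.08·[0.5500·0.0000 + 0.4500·0.0000] = 0.0000
Node d (S = 33.75): V_d = 1/1.08·[0.5500·0.0000 + 0.4500·19.6875] = 8.2031
Node 0 (S = 45): V_0 = 1/1.08·[0.5500·0.0000 + 0.4500·8.2031] = 3.4180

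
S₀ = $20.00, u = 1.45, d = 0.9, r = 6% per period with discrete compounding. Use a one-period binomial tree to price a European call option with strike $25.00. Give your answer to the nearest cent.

Risk-neutral probability p = (1 + 0.06 − 0.9)/(1.45 − 0.9) = 0.1600/0.5500 = 0.2909
Terminal stock prices: S_u = 29, S_d = 18
Terminal payoffs (S − K): max(4, 0) = 4, max(-7, 0) = 0
Node 0 (S = 20): V_0 = 1/1.06·[0.2909·4.0000 + 0.7091·0.0000] = 1.0978

$1.10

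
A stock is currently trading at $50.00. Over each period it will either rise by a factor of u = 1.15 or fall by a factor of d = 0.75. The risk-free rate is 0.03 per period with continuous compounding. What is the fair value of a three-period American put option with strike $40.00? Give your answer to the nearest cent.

Risk-neutral probability p = (e^0.03 − 0.75)/(1.15 − 0.75) = 0.2805/0.4000 = 0.7011
Terminal stock prices: S_uuu = 76.04, S_uud = 49.59, S_udd = 32.34, S_ddd = 21.09
Terminal payoffs (K − S): max(-36.04, 0) = 0, max(-9.594, 0) = 0, max(7.656, 0) = 7.656, max(18.91, 0) = 18.91
Node uu (S = 66.12): continuation = e^(−0.03)·[0.7011·0.0000 + 0.2989·0.0000] = 0.0000; exercise value = 0.0000 ≤ continuation, so V_uu = 0.0000
Node ud (S = 43.12): continuation = e^(−0.03)·[0.7011·0.0000 + 0.2989·7.6563] = 2.2205; exercise value = 0.0000 ≤ continuation, so V_ud = 2.2205
Node dd (S = 28.12): continuation = e^(−0.03)·[0.7011·7.6563 + 0.2989·18.9062] = 10.6928; exercise value = 11.8750 > continuation, so V_dd = 11.8750 (exercise)
Node u (S = 57.5): continuation = e^(−0.03)·[0.7011·0.0000 + 0.2989·2.2205] = 0.6440; exercise value = 0.0000 ≤ continuation, so V_u = 0.6440
Node d (S = 37.5): continuation = e^(−0.03)·[0.7011·2.2205 + 0.2989·11.8750] = 4.9550; exercise value = 2.5000 ≤ continuation, so V_d = 4.9550
Node 0 (S = 50): continuation = e^(−0.03)·[0.7011·0.6440 + 0.2989·4.9550] = 1.8753; exercise value = 0.0000 ≤ continuation, so V_0 = 1.8753

$1.88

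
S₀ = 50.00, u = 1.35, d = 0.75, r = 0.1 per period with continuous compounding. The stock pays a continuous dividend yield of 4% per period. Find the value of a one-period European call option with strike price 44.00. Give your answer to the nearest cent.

11.05

Per-period risk-free factor R = e^0.1 = 1.1052; dividend-adjusted growth = e^(0.1−0.04) = 1.0618.
Risk-neutral probability p = (1.0618 − 0.75)/(1.35 − 0.75) = 0.3118/0.6000 = 0.5197
Terminal stock prices: S_u = 67.5, S_d = 37.5
Terminal payoffs (S − K): max(23.5, 0) = 23.5, max(-6.5, 0) = 0
Node 0 (S = 50): V_0 = e^(−0.1)·[0.5197·23.5000 + 0.4803·0.0000] = 11.0513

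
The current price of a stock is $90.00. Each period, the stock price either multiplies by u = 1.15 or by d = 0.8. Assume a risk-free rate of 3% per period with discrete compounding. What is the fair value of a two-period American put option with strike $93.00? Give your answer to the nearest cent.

Risk-neutral probability p = (1 + 0.03 − 0.8)/(1.15 − 0.8) = 0.2300/0.3500 = 0.6571
Terminal stock prices: S_uu = 119, S_ud = 82.8, S_dd = 57.6
Terminal payoffs (K − S): max(-26.02, 0) = 0, max(10.2, 0) = 10.2, max(35.4, 0) = 35.4
Node u (S = 103.5): continuation = 1/1.03·[0.6571·0.0000 + 0.3429·10.2000] = 3.3953; exercise value = 0.0000 ≤ continuation, so V_u = 3.3953
Node d (S = 72): continuation = 1/1.03·[0.6571·10.2000 + 0.3429·35.4000] = 18.2913; exercise value = 21.0000 > continuation, so V_d = 21.0000 (exercise)
Node 0 (S = 90): continuation = 1/1.03·[0.6571·3.3953 + 0.3429·21.0000] = 9.1565; exercise value = 3.0000 ≤ continuation, so V_0 = 9.1565

$9.16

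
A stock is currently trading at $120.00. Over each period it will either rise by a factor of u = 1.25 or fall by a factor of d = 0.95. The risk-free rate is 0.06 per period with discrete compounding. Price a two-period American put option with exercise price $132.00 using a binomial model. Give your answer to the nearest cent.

$12.00

Risk-neutral probability p = (1 + 0.06 − 0.95)/(1.25 − 0.95) = 0.1100/0.3000 = 0.3667
Terminal stock prices: S_uu = 187.5, S_ud = 142.5, S_dd = 108.3
Terminal payoffs (K − S): max(-55.5, 0) = 0, max(-10.5, 0) = 0, max(23.7, 0) = 23.7
Node u (S = 150): continuation = 1/1.06·[0.3667·0.0000 + 0.6333·0.0000] = 0.0000; exercise value = 0.0000 ≤ continuation, so V_u = 0.0000
Node d (S = 114): continuation = 1/1.06·[0.3667·0.0000 + 0.6333·23.7000] = 14.1604; exercise value = 18.0000 > continuation, so V_d = 18.0000 (exercise)
Node 0 (S = 120): continuation = 1/1.06·[0.3667·0.0000 + 0.6333·18.0000] = 10.7547; exercise value = 12.0000 > continuation, so V_0 = 12.0000 (exercise)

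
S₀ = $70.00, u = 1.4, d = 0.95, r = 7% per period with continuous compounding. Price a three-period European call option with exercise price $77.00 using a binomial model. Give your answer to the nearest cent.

Risk-neutral probability p = (e^0.07 − 0.95)/(1.4 − 0.95) = 0.1225/0.4500 = 0.2722
Terminal stock prices: S_uuu = 192.1, S_uud = 130.3, S_udd = 88.44, S_ddd = 60.02
Terminal payoffs (S − K): max(115.1, 0) = 115.1, max(53.34, 0) = 53.34, max(11.44, 0) = 11.44, max(-16.98, 0) = 0
Node uu (S = 137.2): V_uu = e^(−0.07)·[0.2722·115.0800 + 0.7278·53.3400] = 65.4057
Node ud (S = 93.1): V_ud = e^(−0.07)·[0.2722·53.3400 + 0.7278·11.4450] = 21.3057
Node dd (S = 63.17): V_dd = e^(−0.07)·[0.2722·11.4450 + 0.7278·0.0000] = 2.9051
Node u (S = 98): V_u = e^(−0.07)·[0.2722·65.4057 + 0.7278·21.3057] = 31.0594
Node d (S = 66.5): V_d = e^(−0.07)·[0.2722·21.3057 + 0.7278·2.9051] = 7.3794
Node 0 (S = 70): V_0 = e^(−0.07)·[0.2722·31.0594 + 0.7278·7.3794] = 12.8914

$12.89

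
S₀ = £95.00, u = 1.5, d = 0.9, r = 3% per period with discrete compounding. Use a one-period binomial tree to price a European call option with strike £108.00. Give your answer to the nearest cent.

£7.26

Risk-neutral probability p = (1 + 0.03 − 0.9)/(1.5 − 0.9) = 0.1300/0.6000 = 0.2167
Terminal stock prices: S_u = 142.5, S_d = 85.5
Terminal payoffs (S − K): max(34.5, 0) = 34.5, max(-22.5, 0) = 0
Node 0 (S = 95): V_0 = 1/1.03·[0.2167·34.5000 + 0.7833·0.0000] = 7.2573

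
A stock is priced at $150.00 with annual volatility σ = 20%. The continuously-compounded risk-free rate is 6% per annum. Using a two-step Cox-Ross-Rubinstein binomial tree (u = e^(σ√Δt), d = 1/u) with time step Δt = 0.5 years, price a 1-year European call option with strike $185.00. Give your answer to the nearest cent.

CRR parameters: u = e^(σ√Δt) = e^(0.2·√0.5) = 1.1519, d = 1/u = 0.8681
Per-period rate: rΔt = 0.06·0.5 = 0.03, so R = e^0.03 = 1.0305
Risk-neutral probability p = (e^0.03 − 0.8681)/(1.1519 − 0.8681) = 0.1623/0.2838 = 0.5720
Terminal stock prices: S_uu = 199, S_ud = 150, S_dd = 113
Terminal payoffs (S − K): max(14.03, 0) = 14.03, max(-35, 0) = 0, max(-71.95, 0) = 0
Node u (S = 172.8): V_u = e^(−0.03)·[0.5720·14.0345 + 0.4280·0.0000] = 7.7907
Node d (S = 130.2): V_d = e^(−0.03)·[0.5720·0.0000 + 0.4280·0.0000] = 0.0000
Node 0 (S = 150): V_0 = e^(−0.03)·[0.5720·7.7907 + 0.4280·0.0000] = 4.3247

$4.32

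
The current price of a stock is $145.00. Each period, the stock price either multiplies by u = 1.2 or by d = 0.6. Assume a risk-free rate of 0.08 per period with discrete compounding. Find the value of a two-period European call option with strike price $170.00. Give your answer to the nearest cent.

$21.29

Risk-neutral probability p = (1 + 0.08 − 0.6)/(1.2 − 0.6) = 0.4800/0.6000 = 0.8000
Terminal stock prices: S_uu = 208.8, S_ud = 104.4, S_dd = 52.2
Terminal payoffs (S − K): max(38.8, 0) = 38.8, max(-65.6, 0) = 0, max(-117.8, 0) = 0
Node u (S = 174): V_u = 1/1.08·[0.8000·38.8000 + 0.2000·0.0000] = 28.7407
Node d (S = 87): V_d = 1/1.08·[0.8000·0.0000 + 0.2000·0.0000] = 0.0000
Node 0 (S = 145): V_0 = 1/1.08·[0.8000·28.7407 + 0.2000·0.0000] = 21.2894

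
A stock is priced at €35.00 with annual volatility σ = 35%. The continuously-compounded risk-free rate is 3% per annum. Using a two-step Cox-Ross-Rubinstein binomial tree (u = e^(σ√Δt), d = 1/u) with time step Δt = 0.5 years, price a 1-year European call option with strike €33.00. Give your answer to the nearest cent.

CRR parameters: u = e^(σ√Δt) = e^(0.35·√0.5) = 1.2808, d = 1/u = 0.7808
Per-period rate: rΔt = 0.03·0.5 = 0.015, so R = e^0.015 = 1.0151
Risk-neutral probability p = (e^0.015 − 0.7808)/(1.2808 − 0.7808) = 0.2344/0.5000 = 0.4687
Terminal stock prices: S_uu = 57.42, S_ud = 35, S_dd = 21.34
Terminal payoffs (S − K): max(24.42, 0) = 24.42, max(2, 0) = 2, max(-11.66, 0) = 0
Node u (S = 44.83): V_u = e^(−0.015)·[0.4687·24.4160 + 0.5313·2.0000] = 12.3194
Node d (S = 27.33): V_d = e^(−0.015)·[0.4687·2.0000 + 0.5313·0.0000] = 0.9234
Node 0 (S = 35): V_0 = e^(−0.015)·[0.4687·12.3194 + 0.5313·0.9234] = 6.1710

€6.17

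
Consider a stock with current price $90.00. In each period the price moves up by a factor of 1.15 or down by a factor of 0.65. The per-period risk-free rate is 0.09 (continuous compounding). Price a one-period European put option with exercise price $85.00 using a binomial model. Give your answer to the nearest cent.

Risk-neutral probability p = (e^0.09 − 0.65)/(1.15 − 0.65) = 0.4442/0.5000 = 0.8883
Terminal stock prices: S_u = 103.5, S_d = 58.5
Terminal payoffs (K − S): max(-18.5, 0) = 0, max(26.5, 0) = 26.5
Node 0 (S = 90): V_0 = e^(−0.09)·[0.8883·0.0000 + 0.1117·26.5000] = 2.7041

$2.70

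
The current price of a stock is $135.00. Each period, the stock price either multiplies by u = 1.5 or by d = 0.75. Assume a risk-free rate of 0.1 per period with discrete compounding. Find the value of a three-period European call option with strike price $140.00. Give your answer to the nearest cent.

Risk-neutral probability p = (1 + 0.1 − 0.75)/(1.5 − 0.75) = 0.3500/0.7500 = 0.4667
Terminal stock prices: S_uuu = 455.6, S_uud = 227.8, S_udd = 113.9, S_ddd = 56.95
Terminal payoffs (S − K): max(315.6, 0) = 315.6, max(87.81, 0) = 87.81, max(-26.09, 0) = 0, max(-83.05, 0) = 0
Node uu (S = 303.8): V_uu = 1/1.1·[0.4667·315.6250 + 0.5333·87.8125] = 176.4773
Node ud (S = 151.9): V_ud = 1/1.1·[0.4667·87.8125 + 0.5333·0.0000] = 37.2538
Node dd (S = 75.94): V_dd = 1/1.1·[0.4667·0.0000 + 0.5333·0.0000] = 0.0000
Node u (S = 202.5): V_u = 1/1.1·[0.4667·176.4773 + 0.5333·37.2538] = 92.9316
Node d (S = 101.2): V_d = 1/1.1·[0.4667·37.2538 + 0.5333·0.0000] = 15.8046
Node 0 (S = 135): V_0 = 1/1.1·[0.4667·92.9316 + 0.5333·15.8046] = 47.0884

$47.09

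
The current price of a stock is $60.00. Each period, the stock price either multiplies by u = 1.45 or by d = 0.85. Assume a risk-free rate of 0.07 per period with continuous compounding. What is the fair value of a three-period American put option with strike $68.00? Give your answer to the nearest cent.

Risk-neutral probability p = (e^0.07 − 0.85)/(1.45 − 0.85) = 0.2225/0.6000 = 0.3708
Terminal stock prices: S_uuu = 182.9, S_uud = 107.2, S_udd = 62.86, S_ddd = 36.85
Terminal payoffs (K − S): max(-114.9, 0) = 0, max(-39.23, 0) = 0, max(5.143, 0) = 5.143, max(31.15, 0) = 31.15
Node uu (S = 126.2): continuation = e^(−0.07)·[0.3708·0.0000 + 0.6292·0.0000] = 0.0000; exercise value = 0.0000 ≤ continuation, so V_uu = 0.0000
Node ud (S = 73.95): continuation = e^(−0.07)·[0.3708·0.0000 + 0.6292·5.1425] = 3.0167; exercise value = 0.0000 ≤ continuation, so V_ud = 3.0167
Node dd (S = 43.35): continuation = e^(−0.07)·[0.3708·5.1425 + 0.6292·31.1525] = 20.0528; exercise value = 24.6500 > continuation, so V_dd = 24.6500 (exercise)
Node u (S = 87): continuation = e^(−0.07)·[0.3708·0.0000 + 0.6292·3.0167] = 1.7696; exercise value = 0.0000 ≤ continuation, so V_u = 1.7696
Node d (S = 51): continuation = e^(−0.07)·[0.3708·3.0167 + 0.6292·24.6500] = 15.5032; exercise value = 17.0000 > continuation, so V_d = 17.0000 (exercise)
Node 0 (S = 60): continuation = e^(−0.07)·[0.3708·1.7696 + 0.6292·17.0000] = 10.5844; exercise value = 8.0000 ≤ continuation, so V_0 = 10.5844

$10.58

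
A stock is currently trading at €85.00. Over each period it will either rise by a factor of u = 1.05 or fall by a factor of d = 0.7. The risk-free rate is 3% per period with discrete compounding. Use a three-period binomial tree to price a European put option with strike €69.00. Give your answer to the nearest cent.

Risk-neutral probability p = (1 + 0.03 − 0.7)/(1.05 − 0.7) = 0.3300/0.3500 = 0.9429
Terminal stock prices: S_uuu = 98.4, S_uud = 65.6, S_udd = 43.73, S_ddd = 29.15
Terminal payoffs (K − S): max(-29.4, 0) = 0, max(3.401, 0) = 3.401, max(25.27, 0) = 25.27, max(39.85, 0) = 39.85
Node uu (S = 93.71): V_uu = 1/1.03·[0.9429·0.0000 + 0.0571·3.4013] = 0.1887
Node ud (S = 62.47): V_ud = 1/1.03·[0.9429·3.4013 + 0.0571·25.2675] = 4.5153
Node dd (S = 41.65): V_dd = 1/1.03·[0.9429·25.2675 + 0.0571·39.8450] = 25.3403
Node u (S = 89.25): V_u = 1/1.03·[0.9429·0.1887 + 0.0571·4.5153] = 0.4232
Node d (S = 59.5): V_d = 1/1.03·[0.9429·4.5153 + 0.0571·25.3403] = 5.5391
Node 0 (S = 85): V_0 = 1/1.03·[0.9429·0.4232 + 0.0571·5.5391] = 0.6947

€0.69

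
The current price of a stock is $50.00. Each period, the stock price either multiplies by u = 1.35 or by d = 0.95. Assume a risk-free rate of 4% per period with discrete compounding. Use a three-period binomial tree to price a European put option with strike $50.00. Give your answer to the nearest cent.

Risk-neutral probability p = (1 + 0.04 − 0.95)/(1.35 − 0.95) = 0.0900/0.4000 = 0.2250
Terminal stock prices: S_uuu = 123, S_uud = 86.57, S_udd = 60.92, S_ddd = 42.87
Terminal payoffs (K − S): max(-73.02, 0) = 0, max(-36.57, 0) = 0, max(-10.92, 0) = 0, max(7.131, 0) = 7.131
Node uu (S = 91.13): V_uu = 1/1.04·[0.2250·0.0000 + 0.7750·0.0000] = 0.0000
Node ud (S = 64.12): V_ud = 1/1.04·[0.2250·0.0000 + 0.7750·0.0000] = 0.0000
Node dd (S = 45.12): V_dd = 1/1.04·[0.2250·0.0000 + 0.7750·7.1313] = 5.3142
Node u (S = 67.5): V_u = 1/1.04·[0.2250·0.0000 + 0.7750·0.0000] = 0.0000
Node d (S = 47.5): V_d = 1/1.04·[0.2250·0.0000 + 0.7750·5.3142] = 3.9601
Node 0 (S = 50): V_0 = 1/1.04·[0.2250·0.0000 + 0.7750·3.9601] = 2.9510

$2.95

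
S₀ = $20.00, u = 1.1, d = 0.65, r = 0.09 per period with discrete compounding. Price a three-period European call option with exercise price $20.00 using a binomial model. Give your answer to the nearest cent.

$4.78

Risk-neutral probability p = (1 + 0.09 − 0.65)/(1.1 − 0.65) = 0.4400/0.4500 = 0.9778
Terminal stock prices: S_uuu = 26.62, S_uud = 15.73, S_udd = 9.295, S_ddd = 5.492
Terminal payoffs (S − K): max(6.62, 0) = 6.62, max(-4.27, 0) = 0, max(-10.7, 0) = 0, max(-14.51, 0) = 0
Node uu (S = 24.2): V_uu = 1/1.09·[0.9778·6.6200 + 0.0222·0.0000] = 5.9384
Node ud (S = 14.3): V_ud = 1/1.09·[0.9778·0.0000 + 0.0222·0.0000] = 0.0000
Node dd (S = 8.45): V_dd = 1/1.09·[0.9778·0.0000 + 0.0222·0.0000] = 0.0000
Node u (S = 22): V_u = 1/1.09·[0.9778·5.9384 + 0.0222·0.0000] = 5.3270
Node d (S = 13): V_d = 1/1.09·[0.9778·0.0000 + 0.0222·0.0000] = 0.0000
Node 0 (S = 20): V_0 = 1/1.09·[0.9778·5.3270 + 0.0222·0.0000] = 4.7786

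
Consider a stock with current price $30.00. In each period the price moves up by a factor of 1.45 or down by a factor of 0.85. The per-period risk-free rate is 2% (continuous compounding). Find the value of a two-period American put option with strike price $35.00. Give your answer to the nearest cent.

Risk-neutral probability p = (e^0.02 − 0.85)/(1.45 − 0.85) = 0.1702/0.6000 = 0.2837
Terminal stock prices: S_uu = 63.08, S_ud = 36.98, S_dd = 21.67
Terminal payoffs (K − S): max(-28.08, 0) = 0, max(-1.975, 0) = 0, max(13.33, 0) = 13.33
Node u (S = 43.5): continuation = e^(−0.02)·[0.2837·0.0000 + 0.7163·0.0000] = 0.0000; exercise value = 0.0000 ≤ continuation, so V_u = 0.0000
Node d (S = 25.5): continuation = e^(−0.02)·[0.2837·0.0000 + 0.7163·13.3250] = 9.3561; exercise value = 9.5000 > continuation, so V_d = 9.5000 (exercise)
Node 0 (S = 30): continuation = e^(−0.02)·[0.2837·0.0000 + 0.7163·9.5000] = 6.6704; exercise value = 5.0000 ≤ continuation, so V_0 = 6.6704

$6.67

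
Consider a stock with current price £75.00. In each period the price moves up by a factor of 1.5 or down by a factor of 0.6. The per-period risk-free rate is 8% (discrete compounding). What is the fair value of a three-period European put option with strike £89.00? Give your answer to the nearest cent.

£19.29

Risk-neutral probability p = (1 + 0.08 − 0.6)/(1.5 − 0.6) = 0.4800/0.9000 = 0.5333
Terminal stock prices: S_uuu = 253.1, S_uud = 101.2, S_udd = 40.5, S_ddd = 16.2
Terminal payoffs (K − S): max(-164.1, 0) = 0, max(-12.25, 0) = 0, max(48.5, 0) = 48.5, max(72.8, 0) = 72.8
Node uu (S = 168.8): V_uu = 1/1.08·[0.5333·0.0000 + 0.4667·0.0000] = 0.0000
Node ud (S = 67.5): V_ud = 1/1.08·[0.5333·0.0000 + 0.4667·48.5000] = 20.9568
Node dd (S = 27): V_dd = 1/1.08·[0.5333·48.5000 + 0.4667·72.8000] = 55.4074
Node u (S = 112.5): V_u = 1/1.08·[0.5333·0.0000 + 0.4667·20.9568] = 9.0554
Node d (S = 45): V_d = 1/1.08·[0.5333·20.9568 + 0.4667·55.4074] = 34.2905
Node 0 (S = 75): V_0 = 1/1.08·[0.5333·9.0554 + 0.4667·34.2905] = 19.2887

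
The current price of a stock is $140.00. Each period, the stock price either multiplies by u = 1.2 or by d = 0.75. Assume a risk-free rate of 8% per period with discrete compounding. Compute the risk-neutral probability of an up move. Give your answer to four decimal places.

Risk-neutral probability p = (1 + 0.08 − 0.75)/(1.2 − 0.75) = 0.3300/0.4500 = 0.7333

p = 0.7333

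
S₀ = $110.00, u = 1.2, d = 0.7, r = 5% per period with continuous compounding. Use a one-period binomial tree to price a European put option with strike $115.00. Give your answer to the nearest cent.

$10.75

Risk-neutral probability p = (e^0.05 − 0.7)/(1.2 − 0.7) = 0.3513/0.5000 = 0.7025
Terminal stock prices: S_u = 132, S_d = 77
Terminal payoffs (K − S): max(-17, 0) = 0, max(38, 0) = 38
Node 0 (S = 110): V_0 = e^(−0.05)·[0.7025·0.0000 + 0.2975·38.0000] = 10.7521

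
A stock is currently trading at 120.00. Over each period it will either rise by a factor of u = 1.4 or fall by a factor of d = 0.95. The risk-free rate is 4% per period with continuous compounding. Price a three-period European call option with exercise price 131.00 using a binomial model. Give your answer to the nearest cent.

Risk-neutral probability p = (e^0.04 − 0.95)/(1.4 − 0.95) = 0.0908/0.4500 = 0.2018
Terminal stock prices: S_uuu = 329.3, S_uud = 223.4, S_udd = 151.6, S_ddd = 102.9
Terminal payoffs (S − K): max(198.3, 0) = 198.3, max(92.44, 0) = 92.44, max(20.62, 0) = 20.62, max(-28.12, 0) = 0
Node uu (S = 235.2): V_uu = e^(−0.04)·[0.2018·198.2800 + 0.7982·92.4400] = 109.3366
Node ud (S = 159.6): V_ud = e^(−0.04)·[0.2018·92.4400 + 0.7982·20.6200] = 33.7366
Node dd (S = 108.3): V_dd = e^(−0.04)·[0.2018·20.6200 + 0.7982·0.0000] = 3.9980
Node u (S = 168): V_u = e^(−0.04)·[0.2018·109.3366 + 0.7982·33.7366] = 47.0718
Node d (S = 114): V_d = e^(−0.04)·[0.2018·33.7366 + 0.7982·3.9980] = 9.6072
Node 0 (S = 120): V_0 = e^(−0.04)·[0.2018·47.0718 + 0.7982·9.6072] = 16.4945

16.49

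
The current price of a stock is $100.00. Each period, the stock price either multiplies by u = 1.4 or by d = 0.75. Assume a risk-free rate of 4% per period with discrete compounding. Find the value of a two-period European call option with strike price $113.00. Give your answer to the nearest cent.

$15.27

Risk-neutral probability p = (1 + 0.04 − 0.75)/(1.4 − 0.75) = 0.2900/0.6500 = 0.4462
Terminal stock prices: S_uu = 196, S_ud = 105, S_dd = 56.25
Terminal payoffs (S − K): max(83, 0) = 83, max(-8, 0) = 0, max(-56.75, 0) = 0
Node u (S = 140): V_u = 1/1.04·[0.4462·83.0000 + 0.5538·0.0000] = 35.6065
Node d (S = 75): V_d = 1/1.04·[0.4462·0.0000 + 0.5538·0.0000] = 0.0000
Node 0 (S = 100): V_0 = 1/1.04·[0.4462·35.6065 + 0.5538·0.0000] = 15.2750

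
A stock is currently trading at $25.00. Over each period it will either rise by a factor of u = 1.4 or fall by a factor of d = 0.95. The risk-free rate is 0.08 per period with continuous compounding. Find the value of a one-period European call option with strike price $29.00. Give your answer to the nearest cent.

Risk-neutral probability p = (e^0.08 − 0.95)/(1.4 − 0.95) = 0.1333/0.4500 = 0.2962
Terminal stock prices: S_u = 35, S_d = 23.75
Terminal payoffs (S − K): max(6, 0) = 6, max(-5.25, 0) = 0
Node 0 (S = 25): V_0 = e^(−0.08)·[0.2962·6.0000 + 0.7038·0.0000] = 1.6405

$1.64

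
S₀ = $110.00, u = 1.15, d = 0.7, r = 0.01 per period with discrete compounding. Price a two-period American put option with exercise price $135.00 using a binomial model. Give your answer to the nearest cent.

$27.62

Risk-neutral probability p = (1 + 0.01 − 0.7)/(1.15 − 0.7) = 0.3100/0.4500 = 0.6889
Terminal stock prices: S_uu = 145.5, S_ud = 88.55, S_dd = 53.9
Terminal payoffs (K − S): max(-10.47, 0) = 0, max(46.45, 0) = 46.45, max(81.1, 0) = 81.1
Node u (S = 126.5): continuation = 1/1.01·[0.6889·0.0000 + 0.3111·46.4500] = 14.3080; exercise value = 8.5000 ≤ continuation, so V_u = 14.3080
Node d (S = 77): continuation = 1/1.01·[0.6889·46.4500 + 0.3111·81.1000] = 56.6634; exercise value = 58.0000 > continuation, so V_d = 58.0000 (exercise)
Node 0 (S = 110): continuation = 1/1.01·[0.6889·14.3080 + 0.3111·58.0000] = 27.6248; exercise value = 25.0000 ≤ continuation, so V_0 = 27.6248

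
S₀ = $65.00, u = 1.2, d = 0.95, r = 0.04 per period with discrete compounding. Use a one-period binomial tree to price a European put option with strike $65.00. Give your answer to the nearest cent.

$2.00

Risk-neutral probability p = (1 + 0.04 − 0.95)/(1.2 − 0.95) = 0.0900/0.2500 = 0.3600
Terminal stock prices: S_u = 78, S_d = 61.75
Terminal payoffs (K − S): max(-13, 0) = 0, max(3.25, 0) = 3.25
Node 0 (S = 65): V_0 = 1/1.04·[0.3600·0.0000 + 0.6400·3.2500] = 2.0000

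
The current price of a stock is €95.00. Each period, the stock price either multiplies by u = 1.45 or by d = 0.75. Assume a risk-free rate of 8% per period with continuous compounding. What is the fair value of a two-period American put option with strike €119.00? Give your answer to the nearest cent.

Risk-neutral probability p = (e^0.08 − 0.75)/(1.45 − 0.75) = 0.3333/0.7000 = 0.4761
Terminal stock prices: S_uu = 199.7, S_ud = 103.3, S_dd = 53.44
Terminal payoffs (K − S): max(-80.74, 0) = 0, max(15.69, 0) = 15.69, max(65.56, 0) = 65.56
Node u (S = 137.8): continuation = e^(−0.08)·[0.4761·0.0000 + 0.5239·15.6875] = 7.5864; exercise value = 0.0000 ≤ continuation, so V_u = 7.5864
Node d (S = 71.25): continuation = e^(−0.08)·[0.4761·15.6875 + 0.5239·65.5625] = 38.6008; exercise value = 47.7500 > continuation, so V_d = 47.7500 (exercise)
Node 0 (S = 95): continuation = e^(−0.08)·[0.4761·7.5864 + 0.5239·47.7500] = 26.4262; exercise value = 24.0000 ≤ continuation, so V_0 = 26.4262

€26.43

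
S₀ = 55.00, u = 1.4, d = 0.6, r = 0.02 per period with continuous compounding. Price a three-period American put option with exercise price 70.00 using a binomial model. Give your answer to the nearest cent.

23.58

Risk-neutral probability p = (e^0.02 − 0.6)/(1.4 − 0.6) = 0.4202/0.8000 = 0.5253
Terminal stock prices: S_uuu = 150.9, S_uud = 64.68, S_udd = 27.72, S_ddd = 11.88
Terminal payoffs (K − S): max(-80.92, 0) = 0, max(5.32, 0) = 5.32, max(42.28, 0) = 42.28, max(58.12, 0) = 58.12
Node uu (S = 107.8): continuation = e^(−0.02)·[0.5253·0.0000 + 0.4747·5.3200] = 2.4756; exercise value = 0.0000 ≤ continuation, so V_uu = 2.4756
Node ud (S = 46.2): continuation = e^(−0.02)·[0.5253·5.3200 + 0.4747·42.2800] = 22.4139; exercise value = 23.8000 > continuation, so V_ud = 23.8000 (exercise)
Node dd (S = 19.8): continuation = e^(−0.02)·[0.5253·42.2800 + 0.4747·58.1200] = 48.8139; exercise value = 50.2000 > continuation, so V_dd = 50.2000 (exercise)
Node u (S = 77): continuation = e^(−0.02)·[0.5253·2.4756 + 0.4747·23.8000] = 12.3499; exercise value = 0.0000 ≤ continuation, so V_u = 12.3499
Node d (S = 33): continuation = e^(−0.02)·[0.5253·23.8000 + 0.4747·50.2000] = 35.6139; exercise value = 37.0000 > continuation, so V_d = 37.0000 (exercise)
Node 0 (S = 55): continuation = e^(−0.02)·[0.5253·12.3499 + 0.4747·37.0000] = 23.5762; exercise value = 15.0000 ≤ continuation, so V_0 = 23.5762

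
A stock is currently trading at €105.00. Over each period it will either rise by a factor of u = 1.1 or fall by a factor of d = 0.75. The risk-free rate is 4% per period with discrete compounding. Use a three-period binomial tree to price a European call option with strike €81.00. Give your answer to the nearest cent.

€34.20

Risk-neutral probability p = (1 + 0.04 − 0.75)/(1.1 − 0.75) = 0.2900/0.3500 = 0.8286
Terminal stock prices: S_uuu = 139.8, S_uud = 95.29, S_udd = 64.97, S_ddd = 44.3
Terminal payoffs (S − K): max(58.76, 0) = 58.76, max(14.29, 0) = 14.29, max(-16.03, 0) = 0, max(-36.7, 0) = 0
Node uu (S = 127.1): V_uu = 1/1.04·[0.8286·58.7550 + 0.1714·14.2875] = 49.1654
Node ud (S = 86.63): V_ud = 1/1.04·[0.8286·14.2875 + 0.1714·0.0000] = 11.3829
Node dd (S = 59.06): V_dd = 1/1.04·[0.8286·0.0000 + 0.1714·0.0000] = 0.0000
Node u (S = 115.5): V_u = 1/1.04·[0.8286·49.1654 + 0.1714·11.3829] = 41.0465
Node d (S = 78.75): V_d = 1/1.04·[0.8286·11.3829 + 0.1714·0.0000] = 9.0688
Node 0 (S = 105): V_0 = 1/1.04·[0.8286·41.0465 + 0.1714·9.0688] = 34.1968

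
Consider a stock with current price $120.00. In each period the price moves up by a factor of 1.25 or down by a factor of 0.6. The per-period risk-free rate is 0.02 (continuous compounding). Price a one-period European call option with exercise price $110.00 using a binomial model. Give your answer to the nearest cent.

Risk-neutral probability p = (e^0.02 − 0.6)/(1.25 − 0.6) = 0.4202/0.6500 = 0.6465
Terminal stock prices: S_u = 150, S_d = 72
Terminal payoffs (S − K): max(40, 0) = 40, max(-38, 0) = 0
Node 0 (S = 120): V_0 = e^(−0.02)·[0.6465·40.0000 + 0.3535·0.0000] = 25.3465

$25.35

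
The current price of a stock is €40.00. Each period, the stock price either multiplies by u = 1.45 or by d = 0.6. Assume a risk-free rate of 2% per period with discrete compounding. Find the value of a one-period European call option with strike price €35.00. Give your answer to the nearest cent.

Risk-neutral probability p = (1 + 0.02 − 0.6)/(1.45 − 0.6) = 0.4200/0.8500 = 0.4941
Terminal stock prices: S_u = 58, S_d = 24
Terminal payoffs (S − K): max(23, 0) = 23, max(-11, 0) = 0
Node 0 (S = 40): V_0 = 1/1.02·[0.4941·23.0000 + 0.5059·0.0000] = 11.1419

€11.14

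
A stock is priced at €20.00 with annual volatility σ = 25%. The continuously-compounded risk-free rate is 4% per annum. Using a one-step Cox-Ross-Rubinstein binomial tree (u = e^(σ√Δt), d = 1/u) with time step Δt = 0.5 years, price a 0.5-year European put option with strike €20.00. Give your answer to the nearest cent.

€1.55

CRR parameters: u = e^(σ√Δt) = e^(0.25·√0.5) = 1.1934, d = 1/u = 0.8380
Per-period rate: rΔt = 0.04·0.5 = 0.02, so R = e^0.02 = 1.0202
Risk-neutral probability p = (e^0.02 − 0.8380)/(1.1934 − 0.8380) = 0.1822/0.3554 = 0.5128
Terminal stock prices: S_u = 23.87, S_d = 16.76
Terminal payoffs (K − S): max(-3.867, 0) = 0, max(3.241, 0) = 3.241
Node 0 (S = 20): V_0 = e^(−0.02)·[0.5128·0.0000 + 0.4872·3.2407] = 1.5477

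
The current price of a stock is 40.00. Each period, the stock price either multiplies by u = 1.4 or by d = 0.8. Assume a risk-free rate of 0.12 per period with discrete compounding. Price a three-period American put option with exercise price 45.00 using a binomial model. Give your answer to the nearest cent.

6.17

Risk-neutral probability p = (1 + 0.12 − 0.8)/(1.4 − 0.8) = 0.3200/0.6000 = 0.5333
Terminal stock prices: S_uuu = 109.8, S_uud = 62.72, S_udd = 35.84, S_ddd = 20.48
Terminal payoffs (K − S): max(-64.76, 0) = 0, max(-17.72, 0) = 0, max(9.16, 0) = 9.16, max(24.52, 0) = 24.52
Node uu (S = 78.4): continuation = 1/1.12·[0.5333·0.0000 + 0.4667·0.0000] = 0.0000; exercise value = 0.0000 ≤ continuation, so V_uu = 0.0000
Node ud (S = 44.8): continuation = 1/1.12·[0.5333·0.0000 + 0.4667·9.1600] = 3.8167; exercise value = 0.2000 ≤ continuation, so V_ud = 3.8167
Node dd (S = 25.6): continuation = 1/1.12·[0.5333·9.1600 + 0.4667·24.5200] = 14.5786; exercise value = 19.4000 > continuation, so V_dd = 19.4000 (exercise)
Node u (S = 56): continuation = 1/1.12·[0.5333·0.0000 + 0.4667·3.8167] = 1.5903; exercise value = 0.0000 ≤ continuation, so V_u = 1.5903
Node d (S = 32): continuation = 1/1.12·[0.5333·3.8167 + 0.4667·19.4000] = 9.9008; exercise value = 13.0000 > continuation, so V_d = 13.0000 (exercise)
Node 0 (S = 40): continuation = 1/1.12·[0.5333·1.5903 + 0.4667·13.0000] = 6.1739; exercise value = 5.0000 ≤ continuation, so V_0 = 6.1739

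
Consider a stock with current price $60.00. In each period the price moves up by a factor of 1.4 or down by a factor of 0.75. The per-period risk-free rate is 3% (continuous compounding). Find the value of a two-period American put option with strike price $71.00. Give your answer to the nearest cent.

$16.19

Risk-neutral probability p = (e^0.03 − 0.75)/(1.4 − 0.75) = 0.2805/0.6500 = 0.4315
Terminal stock prices: S_uu = 117.6, S_ud = 63, S_dd = 33.75
Terminal payoffs (K − S): max(-46.6, 0) = 0, max(8, 0) = 8, max(37.25, 0) = 37.25
Node u (S = 84): continuation = e^(−0.03)·[0.4315·0.0000 + 0.5685·8.0000] = 4.4138; exercise value = 0.0000 ≤ continuation, so V_u = 4.4138
Node d (S = 45): continuation = e^(−0.03)·[0.4315·8.0000 + 0.5685·37.2500] = 23.9016; exercise value = 26.0000 > continuation, so V_d = 26.0000 (exercise)
Node 0 (S = 60): continuation = e^(−0.03)·[0.4315·4.4138 + 0.5685·26.0000] = 16.1931; exercise value = 11.0000 ≤ continuation, so V_0 = 16.1931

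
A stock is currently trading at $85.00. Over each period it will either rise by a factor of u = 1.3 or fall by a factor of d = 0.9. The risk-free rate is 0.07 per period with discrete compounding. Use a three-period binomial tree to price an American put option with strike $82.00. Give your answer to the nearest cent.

$3.80

Risk-neutral probability p = (1 + 0.07 − 0.9)/(1.3 − 0.9) = 0.1700/0.4000 = 0.4250
Terminal stock prices: S_uuu = 186.7, S_uud = 129.3, S_udd = 89.51, S_ddd = 61.97
Terminal payoffs (K − S): max(-104.7, 0) = 0, max(-47.28, 0) = 0, max(-7.505, 0) = 0, max(20.03, 0) = 20.03
Node uu (S = 143.7): continuation = 1/1.07·[0.4250·0.0000 + 0.5750·0.0000] = 0.0000; exercise value = 0.0000 ≤ continuation, so V_uu = 0.0000
Node ud (S = 99.45): continuation = 1/1.07·[0.4250·0.0000 + 0.5750·0.0000] = 0.0000; exercise value = 0.0000 ≤ continuation, so V_ud = 0.0000
Node dd (S = 68.85): continuation = 1/1.07·[0.4250·0.0000 + 0.5750·20.0350] = 10.7665; exercise value = 13.1500 > continuation, so V_dd = 13.1500 (exercise)
Node u (S = 110.5): continuation = 1/1.07·[0.4250·0.0000 + 0.5750·0.0000] = 0.0000; exercise value = 0.0000 ≤ continuation, so V_u = 0.0000
Node d (S = 76.5): continuation = 1/1.07·[0.4250·0.0000 + 0.5750·13.1500] = 7.0666; exercise value = 5.5000 ≤ continuation, so V_d = 7.0666
Node 0 (S = 85): continuation = 1/1.07·[0.4250·0.0000 + 0.5750·7.0666] = 3.7975; exercise value = 0.0000 ≤ continuation, so V_0 = 3.7975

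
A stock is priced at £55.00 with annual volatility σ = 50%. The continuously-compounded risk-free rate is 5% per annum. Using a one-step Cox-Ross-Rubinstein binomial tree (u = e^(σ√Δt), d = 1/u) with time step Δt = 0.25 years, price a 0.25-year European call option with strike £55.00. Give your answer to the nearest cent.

£7.14

CRR parameters: u = e^(σ√Δt) = e^(0.5·√0.25) = 1.2840, d = 1/u = 0.7788
Per-period rate: rΔt = 0.05·0.25 = 0.0125, so R = e^0.0125 = 1.0126
Risk-neutral probability p = (e^0.0125 − 0.7788)/(1.2840 − 0.7788) = 0.2338/0.5052 = 0.4627
Terminal stock prices: S_u = 70.62, S_d = 42.83
Terminal payoffs (S − K): max(15.62, 0) = 15.62, max(-12.17, 0) = 0
Node 0 (S = 55): V_0 = e^(−0.0125)·[0.4627·15.6214 + 0.5373·0.0000] = 7.1385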